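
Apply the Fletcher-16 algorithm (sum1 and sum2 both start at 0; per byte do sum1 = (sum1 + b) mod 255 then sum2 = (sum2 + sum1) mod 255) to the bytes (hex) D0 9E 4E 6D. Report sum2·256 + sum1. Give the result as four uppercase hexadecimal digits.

Running sums (mod 255):
  after byte 0 (D0): sum1=208, sum2=208
  after byte 1 (9E): sum1=111, sum2=64
  after byte 2 (4E): sum1=189, sum2=253
  after byte 3 (6D): sum1=43, sum2=41
Checksum = sum2·256 + sum1 = 41·256 + 43 = 10539 = 0x292B.

292B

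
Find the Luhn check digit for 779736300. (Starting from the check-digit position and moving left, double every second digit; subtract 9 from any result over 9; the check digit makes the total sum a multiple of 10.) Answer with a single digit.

4

Partial digits right→left: 0 0 3 6 3 7 9 7 7
Double every second digit counting from the check-digit position (so the 1st, 3rd, 5th, ... of the partial from the right).
  doubled (with −9 where >9): 0 6 6 9 5 → sum 26
  kept as-is: 0 6 7 7 → sum 20
Total = 26 + 20 = 46.
Check digit = (10 − (46 mod 10)) mod 10 = 4.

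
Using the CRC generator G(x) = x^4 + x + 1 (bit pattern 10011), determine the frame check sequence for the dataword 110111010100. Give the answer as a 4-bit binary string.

Append 4 zeros: 1101110101000000. Divide by 10011 (XOR where the leading bit is 1):
  pos 0: 11011 XOR 10011 = 01000
  pos 1: 10001 XOR 10011 = 00010
  pos 4: 10010 XOR 10011 = 00001
  pos 8: 11000 XOR 10011 = 01011
  pos 9: 10110 XOR 10011 = 00101
  pos 11: 10100 XOR 10011 = 00111
Remainder (last 4 bits) = 0111. This is the CRC / FCS.

0111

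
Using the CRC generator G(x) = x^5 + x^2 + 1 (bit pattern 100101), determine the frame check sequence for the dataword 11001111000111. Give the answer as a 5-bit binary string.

Append 5 zeros: 1100111100011100000. Divide by 100101 (XOR where the leading bit is 1):
  pos 0: 110011 XOR 100101 = 010110
  pos 1: 101101 XOR 100101 = 001000
  pos 3: 100010 XOR 100101 = 000111
  pos 6: 111001 XOR 100101 = 011100
  pos 7: 111001 XOR 100101 = 011100
  pos 8: 111001 XOR 100101 = 011100
  pos 9: 111000 XOR 100101 = 011101
  pos 10: 111010 XOR 100101 = 011111
  pos 11: 111110 XOR 100101 = 011011
  pos 12: 110110 XOR 100101 = 010011
  pos 13: 100110 XOR 100101 = 000011
Remainder (last 5 bits) = 00011. This is the CRC / FCS.

00011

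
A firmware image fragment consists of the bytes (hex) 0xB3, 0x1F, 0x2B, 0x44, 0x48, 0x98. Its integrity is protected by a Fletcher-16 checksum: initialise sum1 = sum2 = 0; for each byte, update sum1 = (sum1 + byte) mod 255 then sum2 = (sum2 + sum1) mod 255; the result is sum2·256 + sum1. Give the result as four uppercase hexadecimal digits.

7423

Running sums (mod 255):
  after byte 0 (0xB3): sum1=179, sum2=179
  after byte 1 (0x1F): sum1=210, sum2=134
  after byte 2 (0x2B): sum1=253, sum2=132
  after byte 3 (0x44): sum1=66, sum2=198
  after byte 4 (0x48): sum1=138, sum2=81
  after byte 5 (0x98): sum1=35, sum2=116
Checksum = sum2·256 + sum1 = 116·256 + 35 = 29731 = 0x7423.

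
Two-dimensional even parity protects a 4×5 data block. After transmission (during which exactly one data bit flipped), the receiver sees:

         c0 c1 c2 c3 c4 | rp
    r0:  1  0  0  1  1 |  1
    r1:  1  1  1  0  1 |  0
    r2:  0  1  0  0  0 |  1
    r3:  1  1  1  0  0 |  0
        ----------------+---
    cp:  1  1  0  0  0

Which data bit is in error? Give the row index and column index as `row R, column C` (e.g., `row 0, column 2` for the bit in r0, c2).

row 3, column 3

Recompute each row's even parity and compare to rp:
  r0: data parity 1, sent rp 1 → ok
  r1: data parity 0, sent rp 0 → ok
  r2: data parity 1, sent rp 1 → ok
  r3: data parity 1, sent rp 0 → mismatch
Recompute each column's even parity and compare to cp:
  c0: data parity 1, sent cp 1 → ok
  c1: data parity 1, sent cp 1 → ok
  c2: data parity 0, sent cp 0 → ok
  c3: data parity 1, sent cp 0 → mismatch
  c4: data parity 0, sent cp 0 → ok
Exactly one row (r3) and one column (c3) fail → the flipped bit is at their intersection.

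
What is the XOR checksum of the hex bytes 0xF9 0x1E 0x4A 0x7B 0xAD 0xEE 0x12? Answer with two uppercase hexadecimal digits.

XOR the bytes together:
  start with 0xF9
  0xF9 ⊕ 0x1E = 0xE7
  0xE7 ⊕ 0x4A = 0xAD
  0xAD ⊕ 0x7B = 0xD6
  0xD6 ⊕ 0xAD = 0x7B
  0x7B ⊕ 0xEE = 0x95
  0x95 ⊕ 0x12 = 0x87

87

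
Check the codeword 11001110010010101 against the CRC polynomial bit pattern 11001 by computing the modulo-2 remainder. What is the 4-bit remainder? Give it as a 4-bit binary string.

Modulo-2 division of 11001110010010101 by 11001:
  pos 0: 11001 XOR 11001 = 00000
  pos 5: 11001 XOR 11001 = 00000
  pos 12: 10101 XOR 11001 = 01100
Remainder = 1100 (nonzero — an error is detected).

1100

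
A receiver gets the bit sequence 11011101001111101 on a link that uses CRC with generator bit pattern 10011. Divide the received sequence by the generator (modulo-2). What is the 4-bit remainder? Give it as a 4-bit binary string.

0001

Modulo-2 division of 11011101001111101 by 10011:
  pos 0: 11011 XOR 10011 = 01000
  pos 1: 10001 XOR 10011 = 00010
  pos 4: 10010 XOR 10011 = 00001
  pos 8: 10111 XOR 10011 = 00100
  pos 10: 10011 XOR 10011 = 00000
Remainder = 0001 (nonzero — an error is detected).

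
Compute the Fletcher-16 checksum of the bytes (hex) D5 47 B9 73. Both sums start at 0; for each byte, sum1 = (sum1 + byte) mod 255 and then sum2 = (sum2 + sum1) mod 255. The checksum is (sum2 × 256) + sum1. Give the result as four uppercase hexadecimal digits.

144A

Running sums (mod 255):
  after byte 0 (D5): sum1=213, sum2=213
  after byte 1 (47): sum1=29, sum2=242
  after byte 2 (B9): sum1=214, sum2=201
  after byte 3 (73): sum1=74, sum2=20
Checksum = sum2·256 + sum1 = 20·256 + 74 = 5194 = 0x144A.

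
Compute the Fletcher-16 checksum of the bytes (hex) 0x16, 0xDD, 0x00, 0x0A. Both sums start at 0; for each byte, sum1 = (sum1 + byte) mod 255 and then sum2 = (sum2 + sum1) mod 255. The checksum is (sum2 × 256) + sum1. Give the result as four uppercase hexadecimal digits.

FBFD

Running sums (mod 255):
  after byte 0 (0x16): sum1=22, sum2=22
  after byte 1 (0xDD): sum1=243, sum2=10
  after byte 2 (0x00): sum1=243, sum2=253
  after byte 3 (0x0A): sum1=253, sum2=251
Checksum = sum2·256 + sum1 = 251·256 + 253 = 64509 = 0xFBFD.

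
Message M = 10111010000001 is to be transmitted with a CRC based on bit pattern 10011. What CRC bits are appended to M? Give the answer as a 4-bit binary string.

1100

Append 4 zeros: 101110100000010000. Divide by 10011 (XOR where the leading bit is 1):
  pos 0: 10111 XOR 10011 = 00100
  pos 2: 10001 XOR 10011 = 00010
  pos 5: 10000 XOR 10011 = 00011
  pos 8: 11000 XOR 10011 = 01011
  pos 9: 10111 XOR 10011 = 00100
  pos 11: 10000 XOR 10011 = 00011
Remainder (last 4 bits) = 1100. This is the CRC / FCS.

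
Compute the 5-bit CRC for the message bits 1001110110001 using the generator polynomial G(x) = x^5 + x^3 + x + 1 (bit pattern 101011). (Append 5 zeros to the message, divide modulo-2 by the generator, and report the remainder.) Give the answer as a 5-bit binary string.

10000

Append 5 zeros: 100111011000100000. Divide by 101011 (XOR where the leading bit is 1):
  pos 0: 100111 XOR 101011 = 001100
  pos 2: 110001 XOR 101011 = 011010
  pos 3: 110101 XOR 101011 = 011110
  pos 4: 111100 XOR 101011 = 010111
  pos 5: 101110 XOR 101011 = 000101
  pos 8: 101010 XOR 101011 = 000001
Remainder (last 5 bits) = 10000. This is the CRC / FCS.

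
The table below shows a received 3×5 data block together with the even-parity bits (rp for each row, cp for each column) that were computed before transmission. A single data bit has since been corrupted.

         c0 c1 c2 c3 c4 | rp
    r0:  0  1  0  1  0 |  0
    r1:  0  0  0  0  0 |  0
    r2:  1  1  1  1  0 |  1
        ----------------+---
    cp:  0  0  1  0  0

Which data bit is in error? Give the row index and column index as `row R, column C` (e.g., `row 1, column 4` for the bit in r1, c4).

row 2, column 0

Recompute each row's even parity and compare to rp:
  r0: data parity 0, sent rp 0 → ok
  r1: data parity 0, sent rp 0 → ok
  r2: data parity 0, sent rp 1 → mismatch
Recompute each column's even parity and compare to cp:
  c0: data parity 1, sent cp 0 → mismatch
  c1: data parity 0, sent cp 0 → ok
  c2: data parity 1, sent cp 1 → ok
  c3: data parity 0, sent cp 0 → ok
  c4: data parity 0, sent cp 0 → ok
Exactly one row (r2) and one column (c0) fail → the flipped bit is at their intersection.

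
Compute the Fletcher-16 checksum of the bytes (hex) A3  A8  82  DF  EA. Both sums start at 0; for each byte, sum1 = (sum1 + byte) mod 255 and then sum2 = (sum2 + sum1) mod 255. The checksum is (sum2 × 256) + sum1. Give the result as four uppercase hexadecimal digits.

Running sums (mod 255):
  after byte 0 (A3): sum1=163, sum2=163
  after byte 1 (A8): sum1=76, sum2=239
  after byte 2 (82): sum1=206, sum2=190
  after byte 3 (DF): sum1=174, sum2=109
  after byte 4 (EA): sum1=153, sum2=7
Checksum = sum2·256 + sum1 = 7·256 + 153 = 1945 = 0x0799.

0799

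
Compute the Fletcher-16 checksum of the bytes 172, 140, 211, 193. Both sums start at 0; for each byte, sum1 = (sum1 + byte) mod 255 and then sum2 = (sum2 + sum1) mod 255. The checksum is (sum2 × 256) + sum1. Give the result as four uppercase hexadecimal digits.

Running sums (mod 255):
  after byte 0 (172): sum1=172, sum2=172
  after byte 1 (140): sum1=57, sum2=229
  after byte 2 (211): sum1=13, sum2=242
  after byte 3 (193): sum1=206, sum2=193
Checksum = sum2·256 + sum1 = 193·256 + 206 = 49614 = 0xC1CE.

C1CE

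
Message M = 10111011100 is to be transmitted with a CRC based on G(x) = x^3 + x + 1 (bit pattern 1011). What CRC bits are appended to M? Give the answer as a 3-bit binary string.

Append 3 zeros: 10111011100000. Divide by 1011 (XOR where the leading bit is 1):
  pos 0: 1011 XOR 1011 = 0000
  pos 4: 1011 XOR 1011 = 0000
  pos 8: 1000 XOR 1011 = 0011
  pos 10: 1100 XOR 1011 = 0111
Remainder (last 3 bits) = 111. This is the CRC / FCS.

111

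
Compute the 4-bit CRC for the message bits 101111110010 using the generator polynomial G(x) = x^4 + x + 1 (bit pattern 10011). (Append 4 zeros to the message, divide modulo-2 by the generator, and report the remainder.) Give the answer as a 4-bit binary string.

0011

Append 4 zeros: 1011111100100000. Divide by 10011 (XOR where the leading bit is 1):
  pos 0: 10111 XOR 10011 = 00100
  pos 2: 10011 XOR 10011 = 00000
  pos 7: 10010 XOR 10011 = 00001
  pos 11: 10000 XOR 10011 = 00011
Remainder (last 4 bits) = 0011. This is the CRC / FCS.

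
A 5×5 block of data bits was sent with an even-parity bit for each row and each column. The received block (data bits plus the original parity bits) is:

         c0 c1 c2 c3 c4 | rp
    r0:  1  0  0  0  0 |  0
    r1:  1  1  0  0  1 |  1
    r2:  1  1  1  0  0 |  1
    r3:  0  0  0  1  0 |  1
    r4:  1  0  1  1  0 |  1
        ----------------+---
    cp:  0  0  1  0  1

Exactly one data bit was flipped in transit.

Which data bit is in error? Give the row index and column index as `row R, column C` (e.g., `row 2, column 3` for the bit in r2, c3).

row 0, column 2

Recompute each row's even parity and compare to rp:
  r0: data parity 1, sent rp 0 → mismatch
  r1: data parity 1, sent rp 1 → ok
  r2: data parity 1, sent rp 1 → ok
  r3: data parity 1, sent rp 1 → ok
  r4: data parity 1, sent rp 1 → ok
Recompute each column's even parity and compare to cp:
  c0: data parity 0, sent cp 0 → ok
  c1: data parity 0, sent cp 0 → ok
  c2: data parity 0, sent cp 1 → mismatch
  c3: data parity 0, sent cp 0 → ok
  c4: data parity 1, sent cp 1 → ok
Exactly one row (r0) and one column (c2) fail → the flipped bit is at their intersection.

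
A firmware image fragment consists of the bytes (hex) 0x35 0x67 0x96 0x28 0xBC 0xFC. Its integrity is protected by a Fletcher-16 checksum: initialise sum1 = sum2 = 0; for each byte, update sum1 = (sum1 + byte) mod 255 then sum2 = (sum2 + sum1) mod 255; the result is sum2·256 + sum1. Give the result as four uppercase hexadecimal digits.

Running sums (mod 255):
  after byte 0 (0x35): sum1=53, sum2=53
  after byte 1 (0x67): sum1=156, sum2=209
  after byte 2 (0x96): sum1=51, sum2=5
  after byte 3 (0x28): sum1=91, sum2=96
  after byte 4 (0xBC): sum1=24, sum2=120
  after byte 5 (0xFC): sum1=21, sum2=141
Checksum = sum2·256 + sum1 = 141·256 + 21 = 36117 = 0x8D15.

8D15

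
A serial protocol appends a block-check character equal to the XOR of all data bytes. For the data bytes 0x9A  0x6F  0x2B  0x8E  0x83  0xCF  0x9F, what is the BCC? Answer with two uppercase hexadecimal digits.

XOR the bytes together:
  start with 0x9A
  0x9A ⊕ 0x6F = 0xF5
  0xF5 ⊕ 0x2B = 0xDE
  0xDE ⊕ 0x8E = 0x50
  0x50 ⊕ 0x83 = 0xD3
  0xD3 ⊕ 0xCF = 0x1C
  0x1C ⊕ 0x9F = 0x83

83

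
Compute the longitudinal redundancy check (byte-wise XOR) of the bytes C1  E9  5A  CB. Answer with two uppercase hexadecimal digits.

B9

XOR the bytes together:
  start with 0xC1
  0xC1 ⊕ 0xE9 = 0x28
  0x28 ⊕ 0x5A = 0x72
  0x72 ⊕ 0xCB = 0xB9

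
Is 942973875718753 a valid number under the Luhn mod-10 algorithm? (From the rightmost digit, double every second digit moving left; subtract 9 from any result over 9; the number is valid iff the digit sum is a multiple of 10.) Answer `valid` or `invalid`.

invalid

From the right, keep odd positions and double even positions (subtract 9 from any doubled value over 9):
  doubled (positions 2,4,...): 1 7 5 5 6 9 8 → sum 41
  kept (positions 1,3,...): 3 7 1 5 8 7 2 9 → sum 42
Total = 83.
83 mod 10 = 3, so the number is invalid.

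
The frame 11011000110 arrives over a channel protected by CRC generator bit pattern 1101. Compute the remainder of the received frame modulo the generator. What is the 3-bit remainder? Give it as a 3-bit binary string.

Modulo-2 division of 11011000110 by 1101:
  pos 0: 1101 XOR 1101 = 0000
  pos 4: 1000 XOR 1101 = 0101
  pos 5: 1011 XOR 1101 = 0110
  pos 6: 1101 XOR 1101 = 0000
Remainder = 000 (zero — the frame passes the CRC check).

000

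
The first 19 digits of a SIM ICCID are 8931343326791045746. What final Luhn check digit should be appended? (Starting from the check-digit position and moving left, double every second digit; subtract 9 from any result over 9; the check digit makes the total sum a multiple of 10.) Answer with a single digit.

Partial digits right→left: 6 4 7 5 4 0 1 9 7 6 2 3 3 4 3 1 3 9 8
Double every second digit counting from the check-digit position (so the 1st, 3rd, 5th, ... of the partial from the right).
  doubled (with −9 where >9): 3 5 8 2 5 4 6 6 6 7 → sum 52
  kept as-is: 4 5 0 9 6 3 4 1 9 → sum 41
Total = 52 + 41 = 93.
Check digit = (10 − (93 mod 10)) mod 10 = 7.

7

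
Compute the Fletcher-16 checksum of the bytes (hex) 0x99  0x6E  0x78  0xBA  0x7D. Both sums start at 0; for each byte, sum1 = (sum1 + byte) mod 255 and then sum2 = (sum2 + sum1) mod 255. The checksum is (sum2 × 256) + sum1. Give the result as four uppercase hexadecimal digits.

Running sums (mod 255):
  after byte 0 (0x99): sum1=153, sum2=153
  after byte 1 (0x6E): sum1=8, sum2=161
  after byte 2 (0x78): sum1=128, sum2=34
  after byte 3 (0xBA): sum1=59, sum2=93
  after byte 4 (0x7D): sum1=184, sum2=22
Checksum = sum2·256 + sum1 = 22·256 + 184 = 5816 = 0x16B8.

16B8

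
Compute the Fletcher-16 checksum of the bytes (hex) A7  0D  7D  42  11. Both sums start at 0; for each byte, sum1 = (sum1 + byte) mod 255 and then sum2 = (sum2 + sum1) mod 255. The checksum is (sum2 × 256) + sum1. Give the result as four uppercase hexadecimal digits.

8885

Running sums (mod 255):
  after byte 0 (A7): sum1=167, sum2=167
  after byte 1 (0D): sum1=180, sum2=92
  after byte 2 (7D): sum1=50, sum2=142
  after byte 3 (42): sum1=116, sum2=3
  after byte 4 (11): sum1=133, sum2=136
Checksum = sum2·256 + sum1 = 136·256 + 133 = 34949 = 0x8885.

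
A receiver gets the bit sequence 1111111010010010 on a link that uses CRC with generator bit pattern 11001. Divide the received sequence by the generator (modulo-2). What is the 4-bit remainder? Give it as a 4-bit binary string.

0110

Modulo-2 division of 1111111010010010 by 11001:
  pos 0: 11111 XOR 11001 = 00110
  pos 2: 11011 XOR 11001 = 00010
  pos 5: 10010 XOR 11001 = 01011
  pos 6: 10110 XOR 11001 = 01111
  pos 7: 11111 XOR 11001 = 00110
  pos 9: 11000 XOR 11001 = 00001
Remainder = 0110 (nonzero — an error is detected).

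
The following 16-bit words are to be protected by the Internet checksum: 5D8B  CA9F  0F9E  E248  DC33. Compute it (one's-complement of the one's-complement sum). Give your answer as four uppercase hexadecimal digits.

09BA

One's-complement addition (fold any carry out of bit 15 back into bit 0):
  0x5D8B + 0xCA9F = 0x1282A → wrap carry → 0x282B
  0x282B + 0x0F9E = 0x037C9
  0x37C9 + 0xE248 = 0x11A11 → wrap carry → 0x1A12
  0x1A12 + 0xDC33 = 0x0F645
One's-complement sum = 0xF645.
Checksum = ~0xF645 & 0xFFFF = 0x09BA.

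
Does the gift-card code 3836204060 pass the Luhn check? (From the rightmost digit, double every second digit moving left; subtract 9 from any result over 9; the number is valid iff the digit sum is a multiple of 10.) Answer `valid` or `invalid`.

From the right, keep odd positions and double even positions (subtract 9 from any doubled value over 9):
  doubled (positions 2,4,...): 3 8 4 6 6 → sum 27
  kept (positions 1,3,...): 0 0 0 6 8 → sum 14
Total = 41.
41 mod 10 = 1, so the number is invalid.

invalid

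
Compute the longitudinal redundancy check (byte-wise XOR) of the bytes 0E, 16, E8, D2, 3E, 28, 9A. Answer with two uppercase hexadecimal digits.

XOR the bytes together:
  start with 0x0E
  0x0E ⊕ 0x16 = 0x18
  0x18 ⊕ 0xE8 = 0xF0
  0xF0 ⊕ 0xD2 = 0x22
  0x22 ⊕ 0x3E = 0x1C
  0x1C ⊕ 0x28 = 0x34
  0x34 ⊕ 0x9A = 0xAE

AE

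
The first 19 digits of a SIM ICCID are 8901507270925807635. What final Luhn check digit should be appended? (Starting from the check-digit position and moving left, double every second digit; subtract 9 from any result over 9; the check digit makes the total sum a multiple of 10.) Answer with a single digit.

Partial digits right→left: 5 3 6 7 0 8 5 2 9 0 7 2 7 0 5 1 0 9 8
Double every second digit counting from the check-digit position (so the 1st, 3rd, 5th, ... of the partial from the right).
  doubled (with −9 where >9): 1 3 0 1 9 5 5 1 0 7 → sum 32
  kept as-is: 3 7 8 2 0 2 0 1 9 → sum 32
Total = 32 + 32 = 64.
Check digit = (10 − (64 mod 10)) mod 10 = 6.

6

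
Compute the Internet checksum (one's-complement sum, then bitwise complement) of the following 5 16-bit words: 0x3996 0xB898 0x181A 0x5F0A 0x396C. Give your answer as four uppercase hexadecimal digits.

One's-complement addition (fold any carry out of bit 15 back into bit 0):
  0x3996 + 0xB898 = 0x0F22E
  0xF22E + 0x181A = 0x10A48 → wrap carry → 0x0A49
  0x0A49 + 0x5F0A = 0x06953
  0x6953 + 0x396C = 0x0A2BF
One's-complement sum = 0xA2BF.
Checksum = ~0xA2BF & 0xFFFF = 0x5D40.

5D40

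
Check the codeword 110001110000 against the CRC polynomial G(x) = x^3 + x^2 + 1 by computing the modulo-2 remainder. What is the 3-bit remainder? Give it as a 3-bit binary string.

Modulo-2 division of 110001110000 by 1101:
  pos 0: 1100 XOR 1101 = 0001
  pos 3: 1011 XOR 1101 = 0110
  pos 4: 1101 XOR 1101 = 0000
Remainder = 000 (zero — the frame passes the CRC check).

000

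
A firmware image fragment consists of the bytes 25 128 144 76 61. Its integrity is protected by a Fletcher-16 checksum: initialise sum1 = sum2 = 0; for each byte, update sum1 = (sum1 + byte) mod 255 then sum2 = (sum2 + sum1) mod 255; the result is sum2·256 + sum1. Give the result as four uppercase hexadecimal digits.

07B3

Running sums (mod 255):
  after byte 0 (25): sum1=25, sum2=25
  after byte 1 (128): sum1=153, sum2=178
  after byte 2 (144): sum1=42, sum2=220
  after byte 3 (76): sum1=118, sum2=83
  after byte 4 (61): sum1=179, sum2=7
Checksum = sum2·256 + sum1 = 7·256 + 179 = 1971 = 0x07B3.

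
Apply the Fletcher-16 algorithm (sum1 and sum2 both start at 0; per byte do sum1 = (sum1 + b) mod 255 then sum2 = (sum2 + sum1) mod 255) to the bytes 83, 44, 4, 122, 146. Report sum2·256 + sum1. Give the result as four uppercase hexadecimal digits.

Running sums (mod 255):
  after byte 0 (83): sum1=83, sum2=83
  after byte 1 (44): sum1=127, sum2=210
  after byte 2 (4): sum1=131, sum2=86
  after byte 3 (122): sum1=253, sum2=84
  after byte 4 (146): sum1=144, sum2=228
Checksum = sum2·256 + sum1 = 228·256 + 144 = 58512 = 0xE490.

E490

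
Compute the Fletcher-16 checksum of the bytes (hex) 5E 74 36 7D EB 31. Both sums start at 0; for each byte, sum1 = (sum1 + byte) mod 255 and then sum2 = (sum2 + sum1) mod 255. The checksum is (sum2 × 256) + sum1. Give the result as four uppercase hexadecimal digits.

Running sums (mod 255):
  after byte 0 (5E): sum1=94, sum2=94
  after byte 1 (74): sum1=210, sum2=49
  after byte 2 (36): sum1=9, sum2=58
  after byte 3 (7D): sum1=134, sum2=192
  after byte 4 (EB): sum1=114, sum2=51
  after byte 5 (31): sum1=163, sum2=214
Checksum = sum2·256 + sum1 = 214·256 + 163 = 54947 = 0xD6A3.

D6A3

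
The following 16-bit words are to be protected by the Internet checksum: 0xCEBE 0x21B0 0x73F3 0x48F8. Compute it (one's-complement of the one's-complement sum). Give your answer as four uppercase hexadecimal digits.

52A5

One's-complement addition (fold any carry out of bit 15 back into bit 0):
  0xCEBE + 0x21B0 = 0x0F06E
  0xF06E + 0x73F3 = 0x16461 → wrap carry → 0x6462
  0x6462 + 0x48F8 = 0x0AD5A
One's-complement sum = 0xAD5A.
Checksum = ~0xAD5A & 0xFFFF = 0x52A5.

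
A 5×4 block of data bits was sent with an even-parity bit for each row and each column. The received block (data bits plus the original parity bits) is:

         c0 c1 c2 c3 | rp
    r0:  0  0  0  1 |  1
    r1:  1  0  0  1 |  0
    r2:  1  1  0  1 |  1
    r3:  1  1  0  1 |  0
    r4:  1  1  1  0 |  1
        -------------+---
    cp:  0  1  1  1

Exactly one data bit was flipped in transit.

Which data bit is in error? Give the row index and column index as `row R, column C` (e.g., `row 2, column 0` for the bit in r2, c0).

Recompute each row's even parity and compare to rp:
  r0: data parity 1, sent rp 1 → ok
  r1: data parity 0, sent rp 0 → ok
  r2: data parity 1, sent rp 1 → ok
  r3: data parity 1, sent rp 0 → mismatch
  r4: data parity 1, sent rp 1 → ok
Recompute each column's even parity and compare to cp:
  c0: data parity 0, sent cp 0 → ok
  c1: data parity 1, sent cp 1 → ok
  c2: data parity 1, sent cp 1 → ok
  c3: data parity 0, sent cp 1 → mismatch
Exactly one row (r3) and one column (c3) fail → the flipped bit is at their intersection.

row 3, column 3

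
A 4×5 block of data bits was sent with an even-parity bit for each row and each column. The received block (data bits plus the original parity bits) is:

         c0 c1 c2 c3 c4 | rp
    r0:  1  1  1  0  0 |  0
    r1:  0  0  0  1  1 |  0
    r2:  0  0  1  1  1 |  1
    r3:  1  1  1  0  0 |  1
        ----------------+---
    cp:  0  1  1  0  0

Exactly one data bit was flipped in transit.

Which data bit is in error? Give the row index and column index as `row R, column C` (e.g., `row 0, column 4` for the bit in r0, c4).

row 0, column 1

Recompute each row's even parity and compare to rp:
  r0: data parity 1, sent rp 0 → mismatch
  r1: data parity 0, sent rp 0 → ok
  r2: data parity 1, sent rp 1 → ok
  r3: data parity 1, sent rp 1 → ok
Recompute each column's even parity and compare to cp:
  c0: data parity 0, sent cp 0 → ok
  c1: data parity 0, sent cp 1 → mismatch
  c2: data parity 1, sent cp 1 → ok
  c3: data parity 0, sent cp 0 → ok
  c4: data parity 0, sent cp 0 → ok
Exactly one row (r0) and one column (c1) fail → the flipped bit is at their intersection.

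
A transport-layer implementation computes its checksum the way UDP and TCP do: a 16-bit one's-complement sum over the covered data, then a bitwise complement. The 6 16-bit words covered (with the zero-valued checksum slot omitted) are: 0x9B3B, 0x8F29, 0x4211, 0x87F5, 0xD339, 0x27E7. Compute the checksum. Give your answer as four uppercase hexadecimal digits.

One's-complement addition (fold any carry out of bit 15 back into bit 0):
  0x9B3B + 0x8F29 = 0x12A64 → wrap carry → 0x2A65
  0x2A65 + 0x4211 = 0x06C76
  0x6C76 + 0x87F5 = 0x0F46B
  0xF46B + 0xD339 = 0x1C7A4 → wrap carry → 0xC7A5
  0xC7A5 + 0x27E7 = 0x0EF8C
One's-complement sum = 0xEF8C.
Checksum = ~0xEF8C & 0xFFFF = 0x1073.

1073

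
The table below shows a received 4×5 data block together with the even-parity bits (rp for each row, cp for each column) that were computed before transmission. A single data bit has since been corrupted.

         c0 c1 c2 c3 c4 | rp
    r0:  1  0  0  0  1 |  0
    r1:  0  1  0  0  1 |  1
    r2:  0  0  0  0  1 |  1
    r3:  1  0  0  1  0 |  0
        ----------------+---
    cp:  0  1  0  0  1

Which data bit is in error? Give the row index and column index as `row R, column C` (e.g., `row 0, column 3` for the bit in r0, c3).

Recompute each row's even parity and compare to rp:
  r0: data parity 0, sent rp 0 → ok
  r1: data parity 0, sent rp 1 → mismatch
  r2: data parity 1, sent rp 1 → ok
  r3: data parity 0, sent rp 0 → ok
Recompute each column's even parity and compare to cp:
  c0: data parity 0, sent cp 0 → ok
  c1: data parity 1, sent cp 1 → ok
  c2: data parity 0, sent cp 0 → ok
  c3: data parity 1, sent cp 0 → mismatch
  c4: data parity 1, sent cp 1 → ok
Exactly one row (r1) and one column (c3) fail → the flipped bit is at their intersection.

row 1, column 3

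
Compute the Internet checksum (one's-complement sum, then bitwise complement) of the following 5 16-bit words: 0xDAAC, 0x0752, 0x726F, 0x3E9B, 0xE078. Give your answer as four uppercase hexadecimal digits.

One's-complement addition (fold any carry out of bit 15 back into bit 0):
  0xDAAC + 0x0752 = 0x0E1FE
  0xE1FE + 0x726F = 0x1546D → wrap carry → 0x546E
  0x546E + 0x3E9B = 0x09309
  0x9309 + 0xE078 = 0x17381 → wrap carry → 0x7382
One's-complement sum = 0x7382.
Checksum = ~0x7382 & 0xFFFF = 0x8C7D.

8C7D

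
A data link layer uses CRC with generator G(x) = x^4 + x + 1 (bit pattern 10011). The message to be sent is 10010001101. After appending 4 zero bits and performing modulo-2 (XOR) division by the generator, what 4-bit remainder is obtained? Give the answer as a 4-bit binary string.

Append 4 zeros: 100100011010000. Divide by 10011 (XOR where the leading bit is 1):
  pos 0: 10010 XOR 10011 = 00001
  pos 4: 10011 XOR 10011 = 00000
  pos 10: 10000 XOR 10011 = 00011
Remainder (last 4 bits) = 0011. This is the CRC / FCS.

0011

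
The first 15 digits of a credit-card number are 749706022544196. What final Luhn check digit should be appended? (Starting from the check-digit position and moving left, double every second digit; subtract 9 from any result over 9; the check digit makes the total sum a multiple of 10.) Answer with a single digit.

Partial digits right→left: 6 9 1 4 4 5 2 2 0 6 0 7 9 4 7
Double every second digit counting from the check-digit position (so the 1st, 3rd, 5th, ... of the partial from the right).
  doubled (with −9 where >9): 3 2 8 4 0 0 9 5 → sum 31
  kept as-is: 9 4 5 2 6 7 4 → sum 37
Total = 31 + 37 = 68.
Check digit = (10 − (68 mod 10)) mod 10 = 2.

2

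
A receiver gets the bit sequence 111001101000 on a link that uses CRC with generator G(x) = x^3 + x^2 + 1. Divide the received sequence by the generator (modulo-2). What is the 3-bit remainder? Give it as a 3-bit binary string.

110

Modulo-2 division of 111001101000 by 1101:
  pos 0: 1110 XOR 1101 = 0011
  pos 2: 1101 XOR 1101 = 0000
  pos 6: 1010 XOR 1101 = 0111
  pos 7: 1110 XOR 1101 = 0011
Remainder = 110 (nonzero — an error is detected).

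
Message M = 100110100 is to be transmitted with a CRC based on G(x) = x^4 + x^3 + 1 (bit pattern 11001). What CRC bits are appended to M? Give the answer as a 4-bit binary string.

Append 4 zeros: 1001101000000. Divide by 11001 (XOR where the leading bit is 1):
  pos 0: 10011 XOR 11001 = 01010
  pos 1: 10100 XOR 11001 = 01101
  pos 2: 11011 XOR 11001 = 00010
  pos 5: 10000 XOR 11001 = 01001
  pos 6: 10010 XOR 11001 = 01011
  pos 7: 10110 XOR 11001 = 01111
  pos 8: 11110 XOR 11001 = 00111
Remainder (last 4 bits) = 0111. This is the CRC / FCS.

0111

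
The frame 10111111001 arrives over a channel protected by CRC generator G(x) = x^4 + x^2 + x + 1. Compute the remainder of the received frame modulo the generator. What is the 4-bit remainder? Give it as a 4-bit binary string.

Modulo-2 division of 10111111001 by 10111:
  pos 0: 10111 XOR 10111 = 00000
  pos 5: 11100 XOR 10111 = 01011
  pos 6: 10111 XOR 10111 = 00000
Remainder = 0000 (zero — the frame passes the CRC check).

0000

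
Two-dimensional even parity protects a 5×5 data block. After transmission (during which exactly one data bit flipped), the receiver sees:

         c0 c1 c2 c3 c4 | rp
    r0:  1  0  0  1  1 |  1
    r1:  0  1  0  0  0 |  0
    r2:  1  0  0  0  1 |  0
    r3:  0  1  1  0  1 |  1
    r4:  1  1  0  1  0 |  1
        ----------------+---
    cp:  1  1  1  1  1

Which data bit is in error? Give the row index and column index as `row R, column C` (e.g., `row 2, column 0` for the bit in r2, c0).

Recompute each row's even parity and compare to rp:
  r0: data parity 1, sent rp 1 → ok
  r1: data parity 1, sent rp 0 → mismatch
  r2: data parity 0, sent rp 0 → ok
  r3: data parity 1, sent rp 1 → ok
  r4: data parity 1, sent rp 1 → ok
Recompute each column's even parity and compare to cp:
  c0: data parity 1, sent cp 1 → ok
  c1: data parity 1, sent cp 1 → ok
  c2: data parity 1, sent cp 1 → ok
  c3: data parity 0, sent cp 1 → mismatch
  c4: data parity 1, sent cp 1 → ok
Exactly one row (r1) and one column (c3) fail → the flipped bit is at their intersection.

row 1, column 3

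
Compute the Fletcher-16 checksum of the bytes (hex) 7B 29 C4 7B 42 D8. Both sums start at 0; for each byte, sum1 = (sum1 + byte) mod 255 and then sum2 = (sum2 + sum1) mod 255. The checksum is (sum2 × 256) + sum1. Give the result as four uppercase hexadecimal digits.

9500

Running sums (mod 255):
  after byte 0 (7B): sum1=123, sum2=123
  after byte 1 (29): sum1=164, sum2=32
  after byte 2 (C4): sum1=105, sum2=137
  after byte 3 (7B): sum1=228, sum2=110
  after byte 4 (42): sum1=39, sum2=149
  after byte 5 (D8): sum1=0, sum2=149
Checksum = sum2·256 + sum1 = 149·256 + 0 = 38144 = 0x9500.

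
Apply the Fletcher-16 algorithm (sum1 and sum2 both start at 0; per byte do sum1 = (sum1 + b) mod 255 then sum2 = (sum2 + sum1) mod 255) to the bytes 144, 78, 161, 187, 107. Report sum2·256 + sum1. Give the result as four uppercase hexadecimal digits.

Running sums (mod 255):
  after byte 0 (144): sum1=144, sum2=144
  after byte 1 (78): sum1=222, sum2=111
  after byte 2 (161): sum1=128, sum2=239
  after byte 3 (187): sum1=60, sum2=44
  after byte 4 (107): sum1=167, sum2=211
Checksum = sum2·256 + sum1 = 211·256 + 167 = 54183 = 0xD3A7.

D3A7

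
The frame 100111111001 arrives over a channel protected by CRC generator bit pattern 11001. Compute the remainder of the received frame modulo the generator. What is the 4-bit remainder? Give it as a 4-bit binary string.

Modulo-2 division of 100111111001 by 11001:
  pos 0: 10011 XOR 11001 = 01010
  pos 1: 10101 XOR 11001 = 01100
  pos 2: 11001 XOR 11001 = 00000
  pos 7: 11001 XOR 11001 = 00000
Remainder = 0000 (zero — the frame passes the CRC check).

0000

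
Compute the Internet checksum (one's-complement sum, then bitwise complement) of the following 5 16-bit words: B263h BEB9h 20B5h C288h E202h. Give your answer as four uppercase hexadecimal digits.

One's-complement addition (fold any carry out of bit 15 back into bit 0):
  0xB263 + 0xBEB9 = 0x1711C → wrap carry → 0x711D
  0x711D + 0x20B5 = 0x091D2
  0x91D2 + 0xC288 = 0x1545A → wrap carry → 0x545B
  0x545B + 0xE202 = 0x1365D → wrap carry → 0x365E
One's-complement sum = 0x365E.
Checksum = ~0x365E & 0xFFFF = 0xC9A1.

C9A1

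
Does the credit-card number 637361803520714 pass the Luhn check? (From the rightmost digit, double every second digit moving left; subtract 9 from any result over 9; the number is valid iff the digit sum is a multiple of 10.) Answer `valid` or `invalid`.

From the right, keep odd positions and double even positions (subtract 9 from any doubled value over 9):
  doubled (positions 2,4,...): 2 0 1 0 2 6 6 → sum 17
  kept (positions 1,3,...): 4 7 2 3 8 6 7 6 → sum 43
Total = 60.
60 mod 10 = 0, so the number is valid.

valid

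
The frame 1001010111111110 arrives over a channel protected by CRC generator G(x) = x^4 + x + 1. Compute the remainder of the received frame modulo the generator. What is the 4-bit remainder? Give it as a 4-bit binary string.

0000

Modulo-2 division of 1001010111111110 by 10011:
  pos 0: 10010 XOR 10011 = 00001
  pos 4: 11011 XOR 10011 = 01000
  pos 5: 10001 XOR 10011 = 00010
  pos 8: 10111 XOR 10011 = 00100
  pos 10: 10011 XOR 10011 = 00000
Remainder = 0000 (zero — the frame passes the CRC check).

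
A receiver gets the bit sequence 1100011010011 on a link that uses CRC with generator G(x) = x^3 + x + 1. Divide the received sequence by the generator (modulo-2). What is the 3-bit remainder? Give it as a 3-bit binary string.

000

Modulo-2 division of 1100011010011 by 1011:
  pos 0: 1100 XOR 1011 = 0111
  pos 1: 1110 XOR 1011 = 0101
  pos 2: 1011 XOR 1011 = 0000
  pos 6: 1010 XOR 1011 = 0001
  pos 9: 1011 XOR 1011 = 0000
Remainder = 000 (zero — the frame passes the CRC check).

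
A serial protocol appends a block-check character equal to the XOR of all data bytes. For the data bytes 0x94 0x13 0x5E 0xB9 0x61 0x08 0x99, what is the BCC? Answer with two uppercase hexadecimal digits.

90

XOR the bytes together:
  start with 0x94
  0x94 ⊕ 0x13 = 0x87
  0x87 ⊕ 0x5E = 0xD9
  0xD9 ⊕ 0xB9 = 0x60
  0x60 ⊕ 0x61 = 0x01
  0x01 ⊕ 0x08 = 0x09
  0x09 ⊕ 0x99 = 0x90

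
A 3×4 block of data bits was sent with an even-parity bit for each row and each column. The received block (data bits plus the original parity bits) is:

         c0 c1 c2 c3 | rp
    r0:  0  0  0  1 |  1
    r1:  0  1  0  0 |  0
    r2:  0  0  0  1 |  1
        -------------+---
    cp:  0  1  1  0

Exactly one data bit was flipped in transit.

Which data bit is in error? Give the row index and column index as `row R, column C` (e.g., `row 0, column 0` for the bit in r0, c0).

Recompute each row's even parity and compare to rp:
  r0: data parity 1, sent rp 1 → ok
  r1: data parity 1, sent rp 0 → mismatch
  r2: data parity 1, sent rp 1 → ok
Recompute each column's even parity and compare to cp:
  c0: data parity 0, sent cp 0 → ok
  c1: data parity 1, sent cp 1 → ok
  c2: data parity 0, sent cp 1 → mismatch
  c3: data parity 0, sent cp 0 → ok
Exactly one row (r1) and one column (c2) fail → the flipped bit is at their intersection.

row 1, column 2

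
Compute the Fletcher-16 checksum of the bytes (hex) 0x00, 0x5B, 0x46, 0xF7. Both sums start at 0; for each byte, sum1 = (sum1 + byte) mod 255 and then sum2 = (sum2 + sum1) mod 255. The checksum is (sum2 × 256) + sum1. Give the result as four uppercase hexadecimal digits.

9699

Running sums (mod 255):
  after byte 0 (0x00): sum1=0, sum2=0
  after byte 1 (0x5B): sum1=91, sum2=91
  after byte 2 (0x46): sum1=161, sum2=252
  after byte 3 (0xF7): sum1=153, sum2=150
Checksum = sum2·256 + sum1 = 150·256 + 153 = 38553 = 0x9699.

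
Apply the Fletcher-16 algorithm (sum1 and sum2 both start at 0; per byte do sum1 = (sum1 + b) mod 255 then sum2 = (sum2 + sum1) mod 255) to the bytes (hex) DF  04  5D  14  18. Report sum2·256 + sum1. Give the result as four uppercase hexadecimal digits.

C76D

Running sums (mod 255):
  after byte 0 (DF): sum1=223, sum2=223
  after byte 1 (04): sum1=227, sum2=195
  after byte 2 (5D): sum1=65, sum2=5
  after byte 3 (14): sum1=85, sum2=90
  after byte 4 (18): sum1=109, sum2=199
Checksum = sum2·256 + sum1 = 199·256 + 109 = 51053 = 0xC76D.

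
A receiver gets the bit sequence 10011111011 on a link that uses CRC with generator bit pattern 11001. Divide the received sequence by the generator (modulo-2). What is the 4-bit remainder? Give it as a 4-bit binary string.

Modulo-2 division of 10011111011 by 11001:
  pos 0: 10011 XOR 11001 = 01010
  pos 1: 10101 XOR 11001 = 01100
  pos 2: 11001 XOR 11001 = 00000
Remainder = 1011 (nonzero — an error is detected).

1011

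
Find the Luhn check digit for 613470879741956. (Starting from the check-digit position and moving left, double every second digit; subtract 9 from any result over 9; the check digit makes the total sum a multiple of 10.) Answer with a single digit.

Partial digits right→left: 6 5 9 1 4 7 9 7 8 0 7 4 3 1 6
Double every second digit counting from the check-digit position (so the 1st, 3rd, 5th, ... of the partial from the right).
  doubled (with −9 where >9): 3 9 8 9 7 5 6 3 → sum 50
  kept as-is: 5 1 7 7 0 4 1 → sum 25
Total = 50 + 25 = 75.
Check digit = (10 − (75 mod 10)) mod 10 = 5.

5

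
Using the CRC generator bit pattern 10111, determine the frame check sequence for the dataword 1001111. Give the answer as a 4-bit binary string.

Append 4 zeros: 10011110000. Divide by 10111 (XOR where the leading bit is 1):
  pos 0: 10011 XOR 10111 = 00100
  pos 2: 10011 XOR 10111 = 00100
  pos 4: 10000 XOR 10111 = 00111
  pos 6: 11100 XOR 10111 = 01011
Remainder (last 4 bits) = 1011. This is the CRC / FCS.

1011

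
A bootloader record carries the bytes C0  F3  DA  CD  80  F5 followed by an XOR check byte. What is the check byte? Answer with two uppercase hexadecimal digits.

XOR the bytes together:
  start with 0xC0
  0xC0 ⊕ 0xF3 = 0x33
  0x33 ⊕ 0xDA = 0xE9
  0xE9 ⊕ 0xCD = 0x24
  0x24 ⊕ 0x80 = 0xA4
  0xA4 ⊕ 0xF5 = 0x51

51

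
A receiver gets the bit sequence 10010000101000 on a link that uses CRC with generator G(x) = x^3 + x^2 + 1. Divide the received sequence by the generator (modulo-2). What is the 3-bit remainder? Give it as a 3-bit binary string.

101

Modulo-2 division of 10010000101000 by 1101:
  pos 0: 1001 XOR 1101 = 0100
  pos 1: 1000 XOR 1101 = 0101
  pos 2: 1010 XOR 1101 = 0111
  pos 3: 1110 XOR 1101 = 0011
  pos 5: 1101 XOR 1101 = 0000
  pos 10: 1000 XOR 1101 = 0101
Remainder = 101 (nonzero — an error is detected).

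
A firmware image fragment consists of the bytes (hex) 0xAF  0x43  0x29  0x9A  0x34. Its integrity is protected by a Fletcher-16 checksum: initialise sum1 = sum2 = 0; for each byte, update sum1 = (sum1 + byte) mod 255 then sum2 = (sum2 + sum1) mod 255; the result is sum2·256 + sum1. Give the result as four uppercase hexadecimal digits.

60EA

Running sums (mod 255):
  after byte 0 (0xAF): sum1=175, sum2=175
  after byte 1 (0x43): sum1=242, sum2=162
  after byte 2 (0x29): sum1=28, sum2=190
  after byte 3 (0x9A): sum1=182, sum2=117
  after byte 4 (0x34): sum1=234, sum2=96
Checksum = sum2·256 + sum1 = 96·256 + 234 = 24810 = 0x60EA.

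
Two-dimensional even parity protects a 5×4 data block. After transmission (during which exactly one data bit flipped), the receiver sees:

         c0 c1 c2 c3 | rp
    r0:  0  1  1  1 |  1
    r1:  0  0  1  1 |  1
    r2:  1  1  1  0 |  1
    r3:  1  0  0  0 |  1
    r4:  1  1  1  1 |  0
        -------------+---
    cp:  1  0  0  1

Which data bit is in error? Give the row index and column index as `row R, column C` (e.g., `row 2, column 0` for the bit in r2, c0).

row 1, column 1

Recompute each row's even parity and compare to rp:
  r0: data parity 1, sent rp 1 → ok
  r1: data parity 0, sent rp 1 → mismatch
  r2: data parity 1, sent rp 1 → ok
  r3: data parity 1, sent rp 1 → ok
  r4: data parity 0, sent rp 0 → ok
Recompute each column's even parity and compare to cp:
  c0: data parity 1, sent cp 1 → ok
  c1: data parity 1, sent cp 0 → mismatch
  c2: data parity 0, sent cp 0 → ok
  c3: data parity 1, sent cp 1 → ok
Exactly one row (r1) and one column (c1) fail → the flipped bit is at their intersection.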